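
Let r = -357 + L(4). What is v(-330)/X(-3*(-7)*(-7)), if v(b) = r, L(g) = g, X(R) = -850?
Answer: 353/850 ≈ 0.41529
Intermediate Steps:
r = -353 (r = -357 + 4 = -353)
v(b) = -353
v(-330)/X(-3*(-7)*(-7)) = -353/(-850) = -353*(-1/850) = 353/850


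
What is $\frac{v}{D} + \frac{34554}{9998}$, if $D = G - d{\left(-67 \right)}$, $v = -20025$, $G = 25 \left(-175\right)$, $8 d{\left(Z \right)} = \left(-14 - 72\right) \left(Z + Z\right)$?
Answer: $\frac{133719579}{19381123} \approx 6.8995$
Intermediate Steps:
$d{\left(Z \right)} = - \frac{43 Z}{2}$ ($d{\left(Z \right)} = \frac{\left(-14 - 72\right) \left(Z + Z\right)}{8} = \frac{\left(-86\right) 2 Z}{8} = \frac{\left(-172\right) Z}{8} = - \frac{43 Z}{2}$)
$G = -4375$
$D = - \frac{11631}{2}$ ($D = -4375 - \left(- \frac{43}{2}\right) \left(-67\right) = -4375 - \frac{2881}{2} = - \frac{11631}{2} \approx -5815.5$)
$\frac{v}{D} + \frac{34554}{9998} = - \frac{20025}{- \frac{11631}{2}} + \frac{34554}{9998} = \left(-20025\right) \left(- \frac{2}{11631}\right) + 34554 \cdot \frac{1}{9998} = \frac{13350}{3877} + \frac{17277}{4999} = \frac{133719579}{19381123}$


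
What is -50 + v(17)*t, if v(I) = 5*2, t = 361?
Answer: 3560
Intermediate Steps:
v(I) = 10
-50 + v(17)*t = -50 + 10*361 = -50 + 3610 = 3560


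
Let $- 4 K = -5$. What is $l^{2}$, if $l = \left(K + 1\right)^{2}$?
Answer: $\frac{6561}{256} \approx 25.629$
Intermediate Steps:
$K = \frac{5}{4}$ ($K = \left(- \frac{1}{4}\right) \left(-5\right) = \frac{5}{4} \approx 1.25$)
$l = \frac{81}{16}$ ($l = \left(\frac{5}{4} + 1\right)^{2} = \left(\frac{9}{4}\right)^{2} = \frac{81}{16} \approx 5.0625$)
$l^{2} = \left(\frac{81}{16}\right)^{2} = \frac{6561}{256}$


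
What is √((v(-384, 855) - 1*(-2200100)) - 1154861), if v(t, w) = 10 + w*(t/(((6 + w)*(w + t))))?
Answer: √2122181491949449/45059 ≈ 1022.4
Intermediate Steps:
v(t, w) = 10 + t*w/((6 + w)*(t + w)) (v(t, w) = 10 + w*(t/(((6 + w)*(t + w)))) = 10 + w*(t*(1/((6 + w)*(t + w)))) = 10 + w*(t/((6 + w)*(t + w))) = 10 + t*w/((6 + w)*(t + w)))
√((v(-384, 855) - 1*(-2200100)) - 1154861) = √(((10*855² + 60*(-384) + 60*855 + 11*(-384)*855)/(855² + 6*(-384) + 6*855 - 384*855) - 1*(-2200100)) - 1154861) = √(((10*731025 - 23040 + 51300 - 3611520)/(731025 - 2304 + 5130 - 328320) + 2200100) - 1154861) = √(((7310250 - 23040 + 51300 - 3611520)/405531 + 2200100) - 1154861) = √(((1/405531)*3726990 + 2200100) - 1154861) = √((414110/45059 + 2200100) - 1154861) = √(99134720010/45059 - 1154861) = √(47097838211/45059) = √2122181491949449/45059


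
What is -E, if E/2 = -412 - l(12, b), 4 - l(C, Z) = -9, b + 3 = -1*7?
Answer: 850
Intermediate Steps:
b = -10 (b = -3 - 1*7 = -3 - 7 = -10)
l(C, Z) = 13 (l(C, Z) = 4 - 1*(-9) = 4 + 9 = 13)
E = -850 (E = 2*(-412 - 1*13) = 2*(-412 - 13) = 2*(-425) = -850)
-E = -1*(-850) = 850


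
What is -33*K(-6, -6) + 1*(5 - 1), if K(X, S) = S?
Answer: 202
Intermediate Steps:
-33*K(-6, -6) + 1*(5 - 1) = -33*(-6) + 1*(5 - 1) = 198 + 1*4 = 198 + 4 = 202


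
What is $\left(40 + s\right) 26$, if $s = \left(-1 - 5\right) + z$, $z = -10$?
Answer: $624$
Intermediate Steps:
$s = -16$ ($s = \left(-1 - 5\right) - 10 = -6 - 10 = -16$)
$\left(40 + s\right) 26 = \left(40 - 16\right) 26 = 24 \cdot 26 = 624$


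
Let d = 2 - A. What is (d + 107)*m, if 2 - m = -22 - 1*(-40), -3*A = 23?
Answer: -5600/3 ≈ -1866.7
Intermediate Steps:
A = -23/3 (A = -1/3*23 = -23/3 ≈ -7.6667)
m = -16 (m = 2 - (-22 - 1*(-40)) = 2 - (-22 + 40) = 2 - 1*18 = 2 - 18 = -16)
d = 29/3 (d = 2 - 1*(-23/3) = 2 + 23/3 = 29/3 ≈ 9.6667)
(d + 107)*m = (29/3 + 107)*(-16) = (350/3)*(-16) = -5600/3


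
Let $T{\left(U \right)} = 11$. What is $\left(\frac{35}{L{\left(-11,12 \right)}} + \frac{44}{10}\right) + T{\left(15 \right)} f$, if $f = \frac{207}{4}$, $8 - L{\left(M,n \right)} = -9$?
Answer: $\frac{195741}{340} \approx 575.71$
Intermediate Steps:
$L{\left(M,n \right)} = 17$ ($L{\left(M,n \right)} = 8 - -9 = 8 + 9 = 17$)
$f = \frac{207}{4}$ ($f = 207 \cdot \frac{1}{4} = \frac{207}{4} \approx 51.75$)
$\left(\frac{35}{L{\left(-11,12 \right)}} + \frac{44}{10}\right) + T{\left(15 \right)} f = \left(\frac{35}{17} + \frac{44}{10}\right) + 11 \cdot \frac{207}{4} = \left(35 \cdot \frac{1}{17} + 44 \cdot \frac{1}{10}\right) + \frac{2277}{4} = \left(\frac{35}{17} + \frac{22}{5}\right) + \frac{2277}{4} = \frac{549}{85} + \frac{2277}{4} = \frac{195741}{340}$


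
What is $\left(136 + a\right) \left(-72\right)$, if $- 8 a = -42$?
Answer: $-10170$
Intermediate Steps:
$a = \frac{21}{4}$ ($a = \left(- \frac{1}{8}\right) \left(-42\right) = \frac{21}{4} \approx 5.25$)
$\left(136 + a\right) \left(-72\right) = \left(136 + \frac{21}{4}\right) \left(-72\right) = \frac{565}{4} \left(-72\right) = -10170$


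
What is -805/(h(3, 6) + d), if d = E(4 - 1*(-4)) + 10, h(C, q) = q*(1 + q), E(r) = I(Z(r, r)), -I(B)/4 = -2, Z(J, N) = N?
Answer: -161/12 ≈ -13.417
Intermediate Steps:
I(B) = 8 (I(B) = -4*(-2) = 8)
E(r) = 8
d = 18 (d = 8 + 10 = 18)
-805/(h(3, 6) + d) = -805/(6*(1 + 6) + 18) = -805/(6*7 + 18) = -805/(42 + 18) = -805/60 = (1/60)*(-805) = -161/12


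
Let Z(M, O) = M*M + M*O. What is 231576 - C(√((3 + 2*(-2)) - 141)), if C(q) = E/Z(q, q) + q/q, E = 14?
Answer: 32883657/142 ≈ 2.3158e+5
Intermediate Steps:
Z(M, O) = M² + M*O
C(q) = 1 + 7/q² (C(q) = 14/((q*(q + q))) + q/q = 14/((q*(2*q))) + 1 = 14/((2*q²)) + 1 = 14*(1/(2*q²)) + 1 = 7/q² + 1 = 1 + 7/q²)
231576 - C(√((3 + 2*(-2)) - 141)) = 231576 - (1 + 7/(√((3 + 2*(-2)) - 141))²) = 231576 - (1 + 7/(√((3 - 4) - 141))²) = 231576 - (1 + 7/(√(-1 - 141))²) = 231576 - (1 + 7/(√(-142))²) = 231576 - (1 + 7/(I*√142)²) = 231576 - (1 + 7*(-1/142)) = 231576 - (1 - 7/142) = 231576 - 1*135/142 = 231576 - 135/142 = 32883657/142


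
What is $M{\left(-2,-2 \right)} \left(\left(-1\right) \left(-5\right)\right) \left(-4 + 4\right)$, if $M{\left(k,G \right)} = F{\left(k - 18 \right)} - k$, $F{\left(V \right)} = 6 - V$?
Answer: $0$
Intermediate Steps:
$M{\left(k,G \right)} = 24 - 2 k$ ($M{\left(k,G \right)} = \left(6 - \left(k - 18\right)\right) - k = \left(6 - \left(-18 + k\right)\right) - k = \left(24 - k\right) - k = 24 - 2 k$)
$M{\left(-2,-2 \right)} \left(\left(-1\right) \left(-5\right)\right) \left(-4 + 4\right) = \left(24 - -4\right) \left(\left(-1\right) \left(-5\right)\right) \left(-4 + 4\right) = \left(24 + 4\right) 5 \cdot 0 = 28 \cdot 5 \cdot 0 = 140 \cdot 0 = 0$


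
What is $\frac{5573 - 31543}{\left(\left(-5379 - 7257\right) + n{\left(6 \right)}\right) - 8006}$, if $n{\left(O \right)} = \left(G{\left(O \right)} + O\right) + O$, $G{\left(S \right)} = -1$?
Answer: $\frac{25970}{20631} \approx 1.2588$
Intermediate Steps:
$n{\left(O \right)} = -1 + 2 O$ ($n{\left(O \right)} = \left(-1 + O\right) + O = -1 + 2 O$)
$\frac{5573 - 31543}{\left(\left(-5379 - 7257\right) + n{\left(6 \right)}\right) - 8006} = \frac{5573 - 31543}{\left(\left(-5379 - 7257\right) + \left(-1 + 2 \cdot 6\right)\right) - 8006} = - \frac{25970}{\left(\left(-5379 - 7257\right) + \left(-1 + 12\right)\right) - 8006} = - \frac{25970}{\left(-12636 + 11\right) - 8006} = - \frac{25970}{-12625 - 8006} = - \frac{25970}{-20631} = \left(-25970\right) \left(- \frac{1}{20631}\right) = \frac{25970}{20631}$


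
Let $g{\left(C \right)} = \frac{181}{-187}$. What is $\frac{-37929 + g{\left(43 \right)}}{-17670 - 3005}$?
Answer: $\frac{7092904}{3866225} \approx 1.8346$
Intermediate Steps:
$g{\left(C \right)} = - \frac{181}{187}$ ($g{\left(C \right)} = 181 \left(- \frac{1}{187}\right) = - \frac{181}{187}$)
$\frac{-37929 + g{\left(43 \right)}}{-17670 - 3005} = \frac{-37929 - \frac{181}{187}}{-17670 - 3005} = - \frac{7092904}{187 \left(-20675\right)} = \left(- \frac{7092904}{187}\right) \left(- \frac{1}{20675}\right) = \frac{7092904}{3866225}$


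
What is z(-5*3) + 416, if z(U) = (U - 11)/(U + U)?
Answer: 6253/15 ≈ 416.87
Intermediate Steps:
z(U) = (-11 + U)/(2*U) (z(U) = (-11 + U)/((2*U)) = (-11 + U)*(1/(2*U)) = (-11 + U)/(2*U))
z(-5*3) + 416 = (-11 - 5*3)/(2*((-5*3))) + 416 = (½)*(-11 - 15)/(-15) + 416 = (½)*(-1/15)*(-26) + 416 = 13/15 + 416 = 6253/15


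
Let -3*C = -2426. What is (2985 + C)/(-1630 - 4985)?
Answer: -11381/19845 ≈ -0.57349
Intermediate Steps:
C = 2426/3 (C = -1/3*(-2426) = 2426/3 ≈ 808.67)
(2985 + C)/(-1630 - 4985) = (2985 + 2426/3)/(-1630 - 4985) = (11381/3)/(-6615) = (11381/3)*(-1/6615) = -11381/19845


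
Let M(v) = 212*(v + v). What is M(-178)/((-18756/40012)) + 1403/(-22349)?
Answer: 16872290872517/104794461 ≈ 1.6100e+5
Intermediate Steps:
M(v) = 424*v (M(v) = 212*(2*v) = 424*v)
M(-178)/((-18756/40012)) + 1403/(-22349) = (424*(-178))/((-18756/40012)) + 1403/(-22349) = -75472/((-18756*1/40012)) + 1403*(-1/22349) = -75472/(-4689/10003) - 1403/22349 = -75472*(-10003/4689) - 1403/22349 = 754946416/4689 - 1403/22349 = 16872290872517/104794461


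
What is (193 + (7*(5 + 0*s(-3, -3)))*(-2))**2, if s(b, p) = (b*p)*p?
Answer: 15129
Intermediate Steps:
s(b, p) = b*p**2
(193 + (7*(5 + 0*s(-3, -3)))*(-2))**2 = (193 + (7*(5 + 0*(-3*(-3)**2)))*(-2))**2 = (193 + (7*(5 + 0*(-3*9)))*(-2))**2 = (193 + (7*(5 + 0*(-27)))*(-2))**2 = (193 + (7*(5 + 0))*(-2))**2 = (193 + (7*5)*(-2))**2 = (193 + 35*(-2))**2 = (193 - 70)**2 = 123**2 = 15129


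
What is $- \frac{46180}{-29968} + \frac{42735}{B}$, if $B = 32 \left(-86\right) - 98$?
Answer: $- \frac{9575579}{711740} \approx -13.454$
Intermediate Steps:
$B = -2850$ ($B = -2752 - 98 = -2850$)
$- \frac{46180}{-29968} + \frac{42735}{B} = - \frac{46180}{-29968} + \frac{42735}{-2850} = \left(-46180\right) \left(- \frac{1}{29968}\right) + 42735 \left(- \frac{1}{2850}\right) = \frac{11545}{7492} - \frac{2849}{190} = - \frac{9575579}{711740}$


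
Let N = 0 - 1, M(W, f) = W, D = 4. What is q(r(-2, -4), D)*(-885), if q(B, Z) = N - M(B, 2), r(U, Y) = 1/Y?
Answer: 2655/4 ≈ 663.75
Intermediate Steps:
N = -1
r(U, Y) = 1/Y
q(B, Z) = -1 - B
q(r(-2, -4), D)*(-885) = (-1 - 1/(-4))*(-885) = (-1 - 1*(-¼))*(-885) = (-1 + ¼)*(-885) = -¾*(-885) = 2655/4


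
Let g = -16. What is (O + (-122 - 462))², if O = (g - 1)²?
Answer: 87025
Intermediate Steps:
O = 289 (O = (-16 - 1)² = (-17)² = 289)
(O + (-122 - 462))² = (289 + (-122 - 462))² = (289 - 584)² = (-295)² = 87025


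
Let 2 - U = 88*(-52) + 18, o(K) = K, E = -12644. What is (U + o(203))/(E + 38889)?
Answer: 4763/26245 ≈ 0.18148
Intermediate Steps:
U = 4560 (U = 2 - (88*(-52) + 18) = 2 - (-4576 + 18) = 2 - 1*(-4558) = 2 + 4558 = 4560)
(U + o(203))/(E + 38889) = (4560 + 203)/(-12644 + 38889) = 4763/26245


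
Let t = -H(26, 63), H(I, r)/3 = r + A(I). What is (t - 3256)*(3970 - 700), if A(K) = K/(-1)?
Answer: -11010090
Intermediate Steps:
A(K) = -K (A(K) = K*(-1) = -K)
H(I, r) = -3*I + 3*r (H(I, r) = 3*(r - I) = -3*I + 3*r)
t = -111 (t = -(-3*26 + 3*63) = -(-78 + 189) = -1*111 = -111)
(t - 3256)*(3970 - 700) = (-111 - 3256)*(3970 - 700) = -3367*3270 = -11010090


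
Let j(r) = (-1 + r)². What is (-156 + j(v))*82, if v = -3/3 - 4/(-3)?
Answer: -114800/9 ≈ -12756.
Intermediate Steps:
v = ⅓ (v = -3*⅓ - 4*(-⅓) = -1 + 4/3 = ⅓ ≈ 0.33333)
(-156 + j(v))*82 = (-156 + (-1 + ⅓)²)*82 = (-156 + (-⅔)²)*82 = (-156 + 4/9)*82 = -1400/9*82 = -114800/9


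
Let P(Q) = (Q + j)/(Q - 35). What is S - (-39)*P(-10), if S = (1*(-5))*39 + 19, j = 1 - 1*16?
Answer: -463/3 ≈ -154.33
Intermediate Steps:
j = -15 (j = 1 - 16 = -15)
S = -176 (S = -5*39 + 19 = -195 + 19 = -176)
P(Q) = (-15 + Q)/(-35 + Q) (P(Q) = (Q - 15)/(Q - 35) = (-15 + Q)/(-35 + Q))
S - (-39)*P(-10) = -176 - (-39)*(-15 - 10)/(-35 - 10) = -176 - (-39)*-25/(-45) = -176 - (-39)*(-1/45*(-25)) = -176 - (-39)*5/9 = -176 - 1*(-65/3) = -176 + 65/3 = -463/3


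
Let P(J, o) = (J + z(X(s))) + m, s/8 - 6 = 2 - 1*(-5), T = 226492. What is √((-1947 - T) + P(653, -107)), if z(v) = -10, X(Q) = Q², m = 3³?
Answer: I*√227769 ≈ 477.25*I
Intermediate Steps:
s = 104 (s = 48 + 8*(2 - 1*(-5)) = 48 + 8*(2 + 5) = 48 + 8*7 = 48 + 56 = 104)
m = 27
P(J, o) = 17 + J (P(J, o) = (J - 10) + 27 = (-10 + J) + 27 = 17 + J)
√((-1947 - T) + P(653, -107)) = √((-1947 - 1*226492) + (17 + 653)) = √((-1947 - 226492) + 670) = √(-228439 + 670) = √(-227769) = I*√227769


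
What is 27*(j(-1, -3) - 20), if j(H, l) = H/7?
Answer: -3807/7 ≈ -543.86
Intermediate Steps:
j(H, l) = H/7 (j(H, l) = H*(⅐) = H/7)
27*(j(-1, -3) - 20) = 27*((⅐)*(-1) - 20) = 27*(-⅐ - 20) = 27*(-141/7) = -3807/7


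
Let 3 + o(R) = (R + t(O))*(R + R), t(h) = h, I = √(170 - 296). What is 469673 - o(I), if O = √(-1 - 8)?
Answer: 469928 + 18*√14 ≈ 4.7000e+5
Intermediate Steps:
I = 3*I*√14 (I = √(-126) = 3*I*√14 ≈ 11.225*I)
O = 3*I (O = √(-9) = 3*I ≈ 3.0*I)
o(R) = -3 + 2*R*(R + 3*I) (o(R) = -3 + (R + 3*I)*(R + R) = -3 + (R + 3*I)*(2*R) = -3 + 2*R*(R + 3*I))
469673 - o(I) = 469673 - (-3 + 2*(3*I*√14)² + 6*I*(3*I*√14)) = 469673 - (-3 + 2*(-126) - 18*√14) = 469673 - (-3 - 252 - 18*√14) = 469673 - (-255 - 18*√14) = 469673 + (255 + 18*√14) = 469928 + 18*√14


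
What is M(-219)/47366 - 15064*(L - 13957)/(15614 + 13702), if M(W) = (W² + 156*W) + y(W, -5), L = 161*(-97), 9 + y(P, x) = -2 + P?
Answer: 251215241947/16530734 ≈ 15197.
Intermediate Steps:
y(P, x) = -11 + P (y(P, x) = -9 + (-2 + P) = -11 + P)
L = -15617
M(W) = -11 + W² + 157*W (M(W) = (W² + 156*W) + (-11 + W) = -11 + W² + 157*W)
M(-219)/47366 - 15064*(L - 13957)/(15614 + 13702) = (-11 + (-219)² + 157*(-219))/47366 - 15064*(-15617 - 13957)/(15614 + 13702) = (-11 + 47961 - 34383)*(1/47366) - 15064/(29316/(-29574)) = 13567*(1/47366) - 15064/(29316*(-1/29574)) = 13567/47366 - 15064/(-4886/4929) = 13567/47366 - 15064*(-4929/4886) = 13567/47366 + 5303604/349 = 251215241947/16530734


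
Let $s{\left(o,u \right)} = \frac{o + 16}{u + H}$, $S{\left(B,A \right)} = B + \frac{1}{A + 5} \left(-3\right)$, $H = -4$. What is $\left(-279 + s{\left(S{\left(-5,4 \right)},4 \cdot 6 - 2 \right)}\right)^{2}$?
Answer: $\frac{56505289}{729} \approx 77511.0$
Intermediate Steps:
$S{\left(B,A \right)} = B - \frac{3}{5 + A}$ ($S{\left(B,A \right)} = B + \frac{1}{5 + A} \left(-3\right) = B - \frac{3}{5 + A}$)
$s{\left(o,u \right)} = \frac{16 + o}{-4 + u}$ ($s{\left(o,u \right)} = \frac{o + 16}{u - 4} = \frac{16 + o}{-4 + u}$)
$\left(-279 + s{\left(S{\left(-5,4 \right)},4 \cdot 6 - 2 \right)}\right)^{2} = \left(-279 + \frac{16 + \frac{-3 + 5 \left(-5\right) + 4 \left(-5\right)}{5 + 4}}{-4 + \left(4 \cdot 6 - 2\right)}\right)^{2} = \left(-279 + \frac{16 + \frac{-3 - 25 - 20}{9}}{-4 + \left(24 - 2\right)}\right)^{2} = \left(-279 + \frac{16 + \frac{1}{9} \left(-48\right)}{-4 + 22}\right)^{2} = \left(-279 + \frac{16 - \frac{16}{3}}{18}\right)^{2} = \left(-279 + \frac{1}{18} \cdot \frac{32}{3}\right)^{2} = \left(-279 + \frac{16}{27}\right)^{2} = \left(- \frac{7517}{27}\right)^{2} = \frac{56505289}{729}$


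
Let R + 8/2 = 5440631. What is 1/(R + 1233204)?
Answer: 1/6673831 ≈ 1.4984e-7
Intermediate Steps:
R = 5440627 (R = -4 + 5440631 = 5440627)
1/(R + 1233204) = 1/(5440627 + 1233204) = 1/6673831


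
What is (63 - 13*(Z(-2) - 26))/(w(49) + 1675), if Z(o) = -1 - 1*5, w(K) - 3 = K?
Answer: 479/1727 ≈ 0.27736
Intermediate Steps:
w(K) = 3 + K
Z(o) = -6 (Z(o) = -1 - 5 = -6)
(63 - 13*(Z(-2) - 26))/(w(49) + 1675) = (63 - 13*(-6 - 26))/((3 + 49) + 1675) = (63 - 13*(-32))/(52 + 1675) = (63 + 416)/1727 = 479*(1/1727) = 479/1727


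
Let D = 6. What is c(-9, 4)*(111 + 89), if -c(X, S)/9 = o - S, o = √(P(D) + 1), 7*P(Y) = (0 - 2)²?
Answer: 7200 - 1800*√77/7 ≈ 4943.6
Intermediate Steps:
P(Y) = 4/7 (P(Y) = (0 - 2)²/7 = (⅐)*(-2)² = (⅐)*4 = 4/7)
o = √77/7 (o = √(4/7 + 1) = √(11/7) = √77/7 ≈ 1.2536)
c(X, S) = 9*S - 9*√77/7 (c(X, S) = -9*(√77/7 - S) = -9*(-S + √77/7) = 9*S - 9*√77/7)
c(-9, 4)*(111 + 89) = (9*4 - 9*√77/7)*(111 + 89) = (36 - 9*√77/7)*200 = 7200 - 1800*√77/7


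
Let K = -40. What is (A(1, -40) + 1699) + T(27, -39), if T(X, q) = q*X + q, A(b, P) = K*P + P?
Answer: 2167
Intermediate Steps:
A(b, P) = -39*P (A(b, P) = -40*P + P = -39*P)
T(X, q) = q + X*q (T(X, q) = X*q + q = q + X*q)
(A(1, -40) + 1699) + T(27, -39) = (-39*(-40) + 1699) - 39*(1 + 27) = (1560 + 1699) - 39*28 = 3259 - 1092 = 2167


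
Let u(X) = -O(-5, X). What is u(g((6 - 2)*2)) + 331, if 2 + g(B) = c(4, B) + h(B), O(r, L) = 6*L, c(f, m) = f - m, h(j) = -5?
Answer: 397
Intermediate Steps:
g(B) = -3 - B (g(B) = -2 + ((4 - B) - 5) = -2 + (-1 - B) = -3 - B)
u(X) = -6*X
u(g((6 - 2)*2)) + 331 = -6*(-3 - (6 - 2)*2) + 331 = -6*(-3 - 4*2) + 331 = -6*(-3 - 1*8) + 331 = -6*(-3 - 8) + 331 = -6*(-11) + 331 = 66 + 331 = 397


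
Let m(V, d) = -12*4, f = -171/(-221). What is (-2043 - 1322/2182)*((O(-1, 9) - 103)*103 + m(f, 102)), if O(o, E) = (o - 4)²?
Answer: 18019417068/1091 ≈ 1.6516e+7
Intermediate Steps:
f = 171/221 (f = -171*(-1/221) = 171/221 ≈ 0.77376)
m(V, d) = -48
O(o, E) = (-4 + o)²
(-2043 - 1322/2182)*((O(-1, 9) - 103)*103 + m(f, 102)) = (-2043 - 1322/2182)*(((-4 - 1)² - 103)*103 - 48) = (-2043 - 1322*1/2182)*(((-5)² - 103)*103 - 48) = (-2043 - 661/1091)*((25 - 103)*103 - 48) = -2229574*(-78*103 - 48)/1091 = -2229574*(-8034 - 48)/1091 = -2229574/1091*(-8082) = 18019417068/1091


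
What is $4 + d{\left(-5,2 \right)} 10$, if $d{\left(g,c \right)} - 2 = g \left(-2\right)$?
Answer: $124$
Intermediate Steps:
$d{\left(g,c \right)} = 2 - 2 g$ ($d{\left(g,c \right)} = 2 + g \left(-2\right) = 2 - 2 g$)
$4 + d{\left(-5,2 \right)} 10 = 4 + \left(2 - -10\right) 10 = 4 + \left(2 + 10\right) 10 = 4 + 12 \cdot 10 = 4 + 120 = 124$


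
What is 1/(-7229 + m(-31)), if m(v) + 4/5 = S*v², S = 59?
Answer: 5/247346 ≈ 2.0215e-5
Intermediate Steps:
m(v) = -⅘ + 59*v²
1/(-7229 + m(-31)) = 1/(-7229 + (-⅘ + 59*(-31)²)) = 1/(-7229 + (-⅘ + 59*961)) = 1/(-7229 + (-⅘ + 56699)) = 1/(-7229 + 283491/5) = 1/(247346/5) = 5/247346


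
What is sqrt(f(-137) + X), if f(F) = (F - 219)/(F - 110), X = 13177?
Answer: 15*sqrt(3573349)/247 ≈ 114.80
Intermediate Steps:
f(F) = (-219 + F)/(-110 + F)
sqrt(f(-137) + X) = sqrt((-219 - 137)/(-110 - 137) + 13177) = sqrt(-356/(-247) + 13177) = sqrt(-1/247*(-356) + 13177) = sqrt(356/247 + 13177) = sqrt(3255075/247) = 15*sqrt(3573349)/247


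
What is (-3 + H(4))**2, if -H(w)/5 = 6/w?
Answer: 441/4 ≈ 110.25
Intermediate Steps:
H(w) = -30/w
(-3 + H(4))**2 = (-3 - 30/4)**2 = (-3 - 30*1/4)**2 = (-3 - 15/2)**2 = (-21/2)**2 = 441/4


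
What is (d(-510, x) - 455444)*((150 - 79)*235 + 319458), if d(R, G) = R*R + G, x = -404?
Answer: -65799319964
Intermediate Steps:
d(R, G) = G + R² (d(R, G) = R² + G = G + R²)
(d(-510, x) - 455444)*((150 - 79)*235 + 319458) = ((-404 + (-510)²) - 455444)*((150 - 79)*235 + 319458) = ((-404 + 260100) - 455444)*(71*235 + 319458) = (259696 - 455444)*(16685 + 319458) = -195748*336143 = -65799319964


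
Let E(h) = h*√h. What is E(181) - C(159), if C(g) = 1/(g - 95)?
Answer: -1/64 + 181*√181 ≈ 2435.1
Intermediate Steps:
E(h) = h^(3/2)
C(g) = 1/(-95 + g)
E(181) - C(159) = 181^(3/2) - 1/(-95 + 159) = 181*√181 - 1/64 = -1/64 + 181*√181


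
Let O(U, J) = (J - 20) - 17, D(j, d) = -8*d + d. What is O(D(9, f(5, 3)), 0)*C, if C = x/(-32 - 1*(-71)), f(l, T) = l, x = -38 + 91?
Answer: -1961/39 ≈ -50.282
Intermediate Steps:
x = 53
D(j, d) = -7*d
C = 53/39 (C = 53/(-32 - 1*(-71)) = 53/(-32 + 71) = 53/39 ≈ 1.3590)
O(U, J) = -37 + J (O(U, J) = (-20 + J) - 17 = -37 + J)
O(D(9, f(5, 3)), 0)*C = (-37 + 0)*(53/39) = -37*53/39 = -1961/39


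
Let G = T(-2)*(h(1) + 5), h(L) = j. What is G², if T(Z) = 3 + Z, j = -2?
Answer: 9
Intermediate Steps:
h(L) = -2
G = 3 (G = (3 - 2)*(-2 + 5) = 1*3 = 3)
G² = 3² = 9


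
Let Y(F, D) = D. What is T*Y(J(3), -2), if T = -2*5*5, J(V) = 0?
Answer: 100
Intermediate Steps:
T = -50 (T = -10*5 = -50)
T*Y(J(3), -2) = -50*(-2) = 100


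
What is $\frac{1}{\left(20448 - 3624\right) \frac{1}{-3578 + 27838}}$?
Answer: $\frac{6065}{4206} \approx 1.442$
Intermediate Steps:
$\frac{1}{\left(20448 - 3624\right) \frac{1}{-3578 + 27838}} = \frac{1}{16824 \cdot \frac{1}{24260}} = \frac{1}{\frac{4206}{6065}} = \frac{6065}{4206}$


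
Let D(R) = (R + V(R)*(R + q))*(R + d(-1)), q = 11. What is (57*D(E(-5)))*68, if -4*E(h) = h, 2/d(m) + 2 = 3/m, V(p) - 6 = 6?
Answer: 9768489/20 ≈ 4.8842e+5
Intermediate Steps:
V(p) = 12 (V(p) = 6 + 6 = 12)
d(m) = 2/(-2 + 3/m)
E(h) = -h/4
D(R) = (132 + 13*R)*(-⅖ + R) (D(R) = (R + 12*(R + 11))*(R - 2*(-1)/(-3 + 2*(-1))) = (R + 12*(11 + R))*(R - 2*(-1)/(-3 - 2)) = (R + (132 + 12*R))*(R - 2*(-1)/(-5)) = (132 + 13*R)*(R - 2*(-1)*(-⅕)) = (132 + 13*R)*(R - ⅖) = (132 + 13*R)*(-⅖ + R))
(57*D(E(-5)))*68 = (57*(-264/5 + 13*(-¼*(-5))² + 634*(-¼*(-5))/5))*68 = (57*(-264/5 + 13*(5/4)² + (634/5)*(5/4)))*68 = (57*(-264/5 + 13*(25/16) + 317/2))*68 = (57*(-264/5 + 325/16 + 317/2))*68 = (57*(10081/80))*68 = (574617/80)*68 = 9768489/20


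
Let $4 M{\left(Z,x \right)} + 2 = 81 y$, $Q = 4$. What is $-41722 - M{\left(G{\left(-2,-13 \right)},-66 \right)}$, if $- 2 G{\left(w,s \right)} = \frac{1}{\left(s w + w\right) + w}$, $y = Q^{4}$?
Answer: $- \frac{93811}{2} \approx -46906.0$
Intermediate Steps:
$y = 256$ ($y = 4^{4} = 256$)
$G{\left(w,s \right)} = - \frac{1}{2 \left(2 w + s w\right)}$ ($G{\left(w,s \right)} = - \frac{1}{2 \left(\left(s w + w\right) + w\right)} = - \frac{1}{2 \left(\left(w + s w\right) + w\right)} = - \frac{1}{2 \left(2 w + s w\right)}$)
$M{\left(Z,x \right)} = \frac{10367}{2}$ ($M{\left(Z,x \right)} = - \frac{1}{2} + \frac{81 \cdot 256}{4} = - \frac{1}{2} + \frac{1}{4} \cdot 20736 = - \frac{1}{2} + 5184 = \frac{10367}{2}$)
$-41722 - M{\left(G{\left(-2,-13 \right)},-66 \right)} = -41722 - \frac{10367}{2} = - \frac{93811}{2}$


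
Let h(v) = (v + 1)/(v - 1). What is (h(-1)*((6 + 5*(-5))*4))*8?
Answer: 0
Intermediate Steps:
h(v) = (1 + v)/(-1 + v)
(h(-1)*((6 + 5*(-5))*4))*8 = (((1 - 1)/(-1 - 1))*((6 + 5*(-5))*4))*8 = ((0/(-2))*((6 - 25)*4))*8 = ((-1/2*0)*(-19*4))*8 = (0*(-76))*8 = 0*8 = 0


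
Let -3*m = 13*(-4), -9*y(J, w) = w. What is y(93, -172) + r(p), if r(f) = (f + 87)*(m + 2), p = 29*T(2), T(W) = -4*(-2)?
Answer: 55678/9 ≈ 6186.4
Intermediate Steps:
T(W) = 8
y(J, w) = -w/9
p = 232 (p = 29*8 = 232)
m = 52/3 (m = -13*(-4)/3 = -⅓*(-52) = 52/3 ≈ 17.333)
r(f) = 1682 + 58*f/3 (r(f) = (f + 87)*(52/3 + 2) = (87 + f)*(58/3) = 1682 + 58*f/3)
y(93, -172) + r(p) = -⅑*(-172) + (1682 + (58/3)*232) = 172/9 + (1682 + 13456/3) = 172/9 + 18502/3 = 55678/9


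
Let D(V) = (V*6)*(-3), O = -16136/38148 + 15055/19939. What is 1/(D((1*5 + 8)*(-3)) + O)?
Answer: 190158243/133554232195 ≈ 0.0014238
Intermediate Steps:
O = 63145609/190158243 (O = -16136*1/38148 + 15055*(1/19939) = -4034/9537 + 15055/19939 = 63145609/190158243 ≈ 0.33207)
D(V) = -18*V (D(V) = (6*V)*(-3) = -18*V)
1/(D((1*5 + 8)*(-3)) + O) = 1/(-18*(1*5 + 8)*(-3) + 63145609/190158243) = 1/(-18*(5 + 8)*(-3) + 63145609/190158243) = 1/(-234*(-3) + 63145609/190158243) = 1/(-18*(-39) + 63145609/190158243) = 1/(702 + 63145609/190158243) = 1/(133554232195/190158243) = 190158243/133554232195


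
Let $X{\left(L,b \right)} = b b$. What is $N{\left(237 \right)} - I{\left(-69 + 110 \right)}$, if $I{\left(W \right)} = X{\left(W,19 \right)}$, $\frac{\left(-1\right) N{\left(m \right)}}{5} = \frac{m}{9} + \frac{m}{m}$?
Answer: $- \frac{1493}{3} \approx -497.67$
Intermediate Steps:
$N{\left(m \right)} = -5 - \frac{5 m}{9}$ ($N{\left(m \right)} = - 5 \left(\frac{m}{9} + \frac{m}{m}\right) = - 5 \left(m \frac{1}{9} + 1\right) = - 5 \left(\frac{m}{9} + 1\right) = - 5 \left(1 + \frac{m}{9}\right) = -5 - \frac{5 m}{9}$)
$X{\left(L,b \right)} = b^{2}$
$I{\left(W \right)} = 361$ ($I{\left(W \right)} = 19^{2} = 361$)
$N{\left(237 \right)} - I{\left(-69 + 110 \right)} = \left(-5 - \frac{395}{3}\right) - 361 = - \frac{410}{3} - 361 = - \frac{1493}{3}$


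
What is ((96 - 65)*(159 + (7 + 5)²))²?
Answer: 88228449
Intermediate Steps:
((96 - 65)*(159 + (7 + 5)²))² = (31*(159 + 12²))² = (31*(159 + 144))² = (31*303)² = 9393² = 88228449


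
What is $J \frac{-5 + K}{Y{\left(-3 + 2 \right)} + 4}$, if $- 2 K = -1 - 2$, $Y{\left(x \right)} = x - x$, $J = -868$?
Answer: $\frac{1519}{2} \approx 759.5$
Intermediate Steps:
$Y{\left(x \right)} = 0$
$K = \frac{3}{2}$ ($K = - \frac{-1 - 2}{2} = \left(- \frac{1}{2}\right) \left(-3\right) = \frac{3}{2} \approx 1.5$)
$J \frac{-5 + K}{Y{\left(-3 + 2 \right)} + 4} = - 868 \frac{-5 + \frac{3}{2}}{0 + 4} = - 868 \left(- \frac{7}{2 \cdot 4}\right) = - 868 \left(\left(- \frac{7}{2}\right) \frac{1}{4}\right) = \left(-868\right) \left(- \frac{7}{8}\right) = \frac{1519}{2}$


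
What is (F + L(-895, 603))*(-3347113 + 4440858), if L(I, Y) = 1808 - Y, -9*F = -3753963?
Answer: 457526658440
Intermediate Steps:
F = 417107 (F = -⅑*(-3753963) = 417107)
(F + L(-895, 603))*(-3347113 + 4440858) = (417107 + (1808 - 1*603))*(-3347113 + 4440858) = (417107 + (1808 - 603))*1093745 = (417107 + 1205)*1093745 = 418312*1093745 = 457526658440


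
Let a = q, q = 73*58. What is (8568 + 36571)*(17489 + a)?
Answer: 980554497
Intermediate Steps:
q = 4234
a = 4234
(8568 + 36571)*(17489 + a) = (8568 + 36571)*(17489 + 4234) = 45139*21723 = 980554497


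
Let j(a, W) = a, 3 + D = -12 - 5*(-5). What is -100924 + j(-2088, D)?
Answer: -103012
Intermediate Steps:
D = 10 (D = -3 + (-12 - 5*(-5)) = -3 + (-12 + 25) = -3 + 13 = 10)
-100924 + j(-2088, D) = -100924 - 2088 = -103012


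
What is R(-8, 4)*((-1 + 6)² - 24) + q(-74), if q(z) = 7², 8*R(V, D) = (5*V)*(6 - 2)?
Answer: 29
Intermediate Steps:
R(V, D) = 5*V/2 (R(V, D) = ((5*V)*(6 - 2))/8 = ((5*V)*4)/8 = (20*V)/8 = 5*V/2)
q(z) = 49
R(-8, 4)*((-1 + 6)² - 24) + q(-74) = ((5/2)*(-8))*((-1 + 6)² - 24) + 49 = -20*(5² - 24) + 49 = -20*(25 - 24) + 49 = -20*1 + 49 = -20 + 49 = 29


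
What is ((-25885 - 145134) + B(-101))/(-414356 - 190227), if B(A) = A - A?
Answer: 171019/604583 ≈ 0.28287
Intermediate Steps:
B(A) = 0
((-25885 - 145134) + B(-101))/(-414356 - 190227) = ((-25885 - 145134) + 0)/(-414356 - 190227) = (-171019 + 0)/(-604583) = -171019*(-1/604583) = 171019/604583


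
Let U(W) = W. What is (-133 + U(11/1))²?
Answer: 14884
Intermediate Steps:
(-133 + U(11/1))² = (-133 + 11/1)² = (-133 + 11*1)² = (-133 + 11)² = (-122)² = 14884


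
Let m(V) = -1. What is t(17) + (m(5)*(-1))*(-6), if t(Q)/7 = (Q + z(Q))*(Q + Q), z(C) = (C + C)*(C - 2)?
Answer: 125420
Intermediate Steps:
z(C) = 2*C*(-2 + C) (z(C) = (2*C)*(-2 + C) = 2*C*(-2 + C))
t(Q) = 14*Q*(Q + 2*Q*(-2 + Q)) (t(Q) = 7*((Q + 2*Q*(-2 + Q))*(Q + Q)) = 7*((Q + 2*Q*(-2 + Q))*(2*Q)) = 7*(2*Q*(Q + 2*Q*(-2 + Q))) = 14*Q*(Q + 2*Q*(-2 + Q)))
t(17) + (m(5)*(-1))*(-6) = 17**2*(-42 + 28*17) - 1*(-1)*(-6) = 289*(-42 + 476) + 1*(-6) = 289*434 - 6 = 125426 - 6 = 125420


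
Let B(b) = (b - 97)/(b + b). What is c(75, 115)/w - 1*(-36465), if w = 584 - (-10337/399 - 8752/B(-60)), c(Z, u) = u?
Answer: 16673707984110/457252181 ≈ 36465.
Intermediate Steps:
B(b) = (-97 + b)/(2*b) (B(b) = (-97 + b)/((2*b)) = (-97 + b)*(1/(2*b)) = (-97 + b)/(2*b))
w = 457252181/62643 (w = 584 - (-10337/399 - 8752*(-120/(-97 - 60))) = 584 - (-10337*1/399 - 8752/((1/2)*(-1/60)*(-157))) = 584 - (-10337/399 - 8752/157/120) = 584 - (-10337/399 - 8752*120/157) = 584 - (-10337/399 - 1050240/157) = 584 - 1*(-420668669/62643) = 584 + 420668669/62643 = 457252181/62643 ≈ 7299.3)
c(75, 115)/w - 1*(-36465) = 115/(457252181/62643) - 1*(-36465) = 115*(62643/457252181) + 36465 = 7203945/457252181 + 36465 = 16673707984110/457252181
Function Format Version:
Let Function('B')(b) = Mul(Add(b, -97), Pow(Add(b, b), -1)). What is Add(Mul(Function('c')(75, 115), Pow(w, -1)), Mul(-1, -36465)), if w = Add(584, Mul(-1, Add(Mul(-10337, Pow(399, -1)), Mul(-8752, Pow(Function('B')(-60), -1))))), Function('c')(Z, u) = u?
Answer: Rational(16673707984110, 457252181) ≈ 36465.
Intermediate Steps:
Function('B')(b) = Mul(Rational(1, 2), Pow(b, -1), Add(-97, b)) (Function('B')(b) = Mul(Add(-97, b), Pow(Mul(2, b), -1)) = Mul(Add(-97, b), Mul(Rational(1, 2), Pow(b, -1))) = Mul(Rational(1, 2), Pow(b, -1), Add(-97, b)))
w = Rational(457252181, 62643) (w = Add(584, Mul(-1, Add(Mul(-10337, Pow(399, -1)), Mul(-8752, Pow(Mul(Rational(1, 2), Pow(-60, -1), Add(-97, -60)), -1))))) = Add(584, Mul(-1, Add(Mul(-10337, Rational(1, 399)), Mul(-8752, Pow(Mul(Rational(1, 2), Rational(-1, 60), -157), -1))))) = Add(584, Mul(-1, Add(Rational(-10337, 399), Mul(-8752, Pow(Rational(157, 120), -1))))) = Add(584, Mul(-1, Add(Rational(-10337, 399), Mul(-8752, Rational(120, 157))))) = Add(584, Mul(-1, Add(Rational(-10337, 399), Rational(-1050240, 157)))) = Add(584, Mul(-1, Rational(-420668669, 62643))) = Add(584, Rational(420668669, 62643)) = Rational(457252181, 62643) ≈ 7299.3)
Add(Mul(Function('c')(75, 115), Pow(w, -1)), Mul(-1, -36465)) = Add(Mul(115, Pow(Rational(457252181, 62643), -1)), Mul(-1, -36465)) = Add(Mul(115, Rational(62643, 457252181)), 36465) = Add(Rational(7203945, 457252181), 36465) = Rational(16673707984110, 457252181)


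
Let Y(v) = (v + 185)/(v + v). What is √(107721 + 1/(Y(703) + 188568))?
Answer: √345689736788206803/1791402 ≈ 328.21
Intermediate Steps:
Y(v) = (185 + v)/(2*v) (Y(v) = (185 + v)/((2*v)) = (185 + v)*(1/(2*v)) = (185 + v)/(2*v))
√(107721 + 1/(Y(703) + 188568)) = √(107721 + 1/((½)*(185 + 703)/703 + 188568)) = √(107721 + 1/((½)*(1/703)*888 + 188568)) = √(107721 + 1/(12/19 + 188568)) = √(107721 + 1/(3582804/19)) = √(107721 + 19/3582804) = √(385943229703/3582804) = √345689736788206803/1791402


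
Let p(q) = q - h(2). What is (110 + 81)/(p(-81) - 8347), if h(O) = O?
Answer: -191/8430 ≈ -0.022657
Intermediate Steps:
p(q) = -2 + q (p(q) = q - 1*2 = q - 2 = -2 + q)
(110 + 81)/(p(-81) - 8347) = (110 + 81)/((-2 - 81) - 8347) = 191/(-83 - 8347) = 191/(-8430) = 191*(-1/8430) = -191/8430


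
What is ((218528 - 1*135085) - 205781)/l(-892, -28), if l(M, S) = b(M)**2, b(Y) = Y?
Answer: -61169/397832 ≈ -0.15376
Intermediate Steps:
l(M, S) = M**2
((218528 - 1*135085) - 205781)/l(-892, -28) = ((218528 - 1*135085) - 205781)/((-892)**2) = ((218528 - 135085) - 205781)/795664 = (83443 - 205781)*(1/795664) = -122338*1/795664 = -61169/397832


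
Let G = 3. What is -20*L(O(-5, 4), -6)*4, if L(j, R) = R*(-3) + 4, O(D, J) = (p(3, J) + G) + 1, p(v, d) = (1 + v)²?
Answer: -1760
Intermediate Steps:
O(D, J) = 20 (O(D, J) = ((1 + 3)² + 3) + 1 = (4² + 3) + 1 = (16 + 3) + 1 = 19 + 1 = 20)
L(j, R) = 4 - 3*R (L(j, R) = -3*R + 4 = 4 - 3*R)
-20*L(O(-5, 4), -6)*4 = -20*(4 - 3*(-6))*4 = -20*(4 + 18)*4 = -20*22*4 = -440*4 = -1760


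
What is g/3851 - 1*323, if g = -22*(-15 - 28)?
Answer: -1242927/3851 ≈ -322.75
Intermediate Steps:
g = 946 (g = -22*(-43) = 946)
g/3851 - 1*323 = 946/3851 - 1*323 = 946*(1/3851) - 323 = 946/3851 - 323 = -1242927/3851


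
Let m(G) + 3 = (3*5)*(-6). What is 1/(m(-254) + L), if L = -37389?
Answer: -1/37482 ≈ -2.6679e-5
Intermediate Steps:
m(G) = -93 (m(G) = -3 + (3*5)*(-6) = -3 + 15*(-6) = -3 - 90 = -93)
1/(m(-254) + L) = 1/(-93 - 37389) = 1/(-37482) = -1/37482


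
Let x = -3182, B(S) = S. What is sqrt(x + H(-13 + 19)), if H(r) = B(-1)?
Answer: I*sqrt(3183) ≈ 56.418*I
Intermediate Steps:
H(r) = -1
sqrt(x + H(-13 + 19)) = sqrt(-3182 - 1) = sqrt(-3183) = I*sqrt(3183)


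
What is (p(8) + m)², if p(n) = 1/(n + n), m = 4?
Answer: 4225/256 ≈ 16.504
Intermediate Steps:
p(n) = 1/(2*n)
(p(8) + m)² = ((½)/8 + 4)² = ((½)*(⅛) + 4)² = (1/16 + 4)² = (65/16)² = 4225/256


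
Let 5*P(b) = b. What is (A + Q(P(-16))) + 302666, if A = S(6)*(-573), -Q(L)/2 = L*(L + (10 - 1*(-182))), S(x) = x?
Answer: 7510908/25 ≈ 3.0044e+5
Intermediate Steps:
P(b) = b/5
Q(L) = -2*L*(192 + L) (Q(L) = -2*L*(L + (10 - 1*(-182))) = -2*L*(L + (10 + 182)) = -2*L*(L + 192) = -2*L*(192 + L))
A = -3438 (A = 6*(-573) = -3438)
(A + Q(P(-16))) + 302666 = (-3438 - 2*(⅕)*(-16)*(192 + (⅕)*(-16))) + 302666 = (-3438 - 2*(-16/5)*(192 - 16/5)) + 302666 = (-3438 - 2*(-16/5)*944/5) + 302666 = (-3438 + 30208/25) + 302666 = -55742/25 + 302666 = 7510908/25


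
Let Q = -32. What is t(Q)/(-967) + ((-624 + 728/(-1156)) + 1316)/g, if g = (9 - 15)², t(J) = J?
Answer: 32257555/1676778 ≈ 19.238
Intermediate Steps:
g = 36 (g = (-6)² = 36)
t(Q)/(-967) + ((-624 + 728/(-1156)) + 1316)/g = -32/(-967) + ((-624 + 728/(-1156)) + 1316)/36 = -32*(-1/967) + ((-624 + 728*(-1/1156)) + 1316)*(1/36) = 32/967 + ((-624 - 182/289) + 1316)*(1/36) = 32/967 + (-180518/289 + 1316)*(1/36) = 32/967 + (199806/289)*(1/36) = 32/967 + 33301/1734 = 32257555/1676778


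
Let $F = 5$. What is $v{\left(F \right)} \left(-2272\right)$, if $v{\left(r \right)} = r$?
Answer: $-11360$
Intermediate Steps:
$v{\left(F \right)} \left(-2272\right) = 5 \left(-2272\right) = -11360$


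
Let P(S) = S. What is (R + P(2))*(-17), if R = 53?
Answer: -935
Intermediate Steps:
(R + P(2))*(-17) = (53 + 2)*(-17) = 55*(-17) = -935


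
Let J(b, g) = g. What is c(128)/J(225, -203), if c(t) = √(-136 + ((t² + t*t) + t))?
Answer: -6*√910/203 ≈ -0.89161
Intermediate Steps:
c(t) = √(-136 + t + 2*t²) (c(t) = √(-136 + ((t² + t²) + t)) = √(-136 + (2*t² + t)) = √(-136 + (t + 2*t²)) = √(-136 + t + 2*t²))
c(128)/J(225, -203) = √(-136 + 128 + 2*128²)/(-203) = √(-136 + 128 + 2*16384)*(-1/203) = √(-136 + 128 + 32768)*(-1/203) = √32760*(-1/203) = (6*√910)*(-1/203) = -6*√910/203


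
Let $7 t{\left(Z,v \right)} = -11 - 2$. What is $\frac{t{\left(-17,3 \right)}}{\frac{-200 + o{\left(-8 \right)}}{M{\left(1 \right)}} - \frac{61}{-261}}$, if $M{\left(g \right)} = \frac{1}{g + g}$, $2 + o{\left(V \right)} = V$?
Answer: $\frac{3393}{766913} \approx 0.0044242$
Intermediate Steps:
$o{\left(V \right)} = -2 + V$
$M{\left(g \right)} = \frac{1}{2 g}$
$t{\left(Z,v \right)} = - \frac{13}{7}$ ($t{\left(Z,v \right)} = \frac{-11 - 2}{7} = \frac{1}{7} \left(-13\right) = - \frac{13}{7}$)
$\frac{t{\left(-17,3 \right)}}{\frac{-200 + o{\left(-8 \right)}}{M{\left(1 \right)}} - \frac{61}{-261}} = - \frac{13}{7 \left(\frac{-200 - 10}{\frac{1}{2} \cdot 1^{-1}} - \frac{61}{-261}\right)} = - \frac{13}{7 \left(\frac{-200 - 10}{\frac{1}{2} \cdot 1} - - \frac{61}{261}\right)} = - \frac{13}{7 \left(- 210 \frac{1}{\frac{1}{2}} + \frac{61}{261}\right)} = - \frac{13}{7 \left(\left(-210\right) 2 + \frac{61}{261}\right)} = - \frac{13}{7 \left(-420 + \frac{61}{261}\right)} = - \frac{13}{7 \left(- \frac{109559}{261}\right)} = \left(- \frac{13}{7}\right) \left(- \frac{261}{109559}\right) = \frac{3393}{766913}$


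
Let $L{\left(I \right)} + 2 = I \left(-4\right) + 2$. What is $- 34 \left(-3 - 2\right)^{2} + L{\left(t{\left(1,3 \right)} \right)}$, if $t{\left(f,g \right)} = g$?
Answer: $-862$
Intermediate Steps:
$L{\left(I \right)} = - 4 I$ ($L{\left(I \right)} = -2 + \left(I \left(-4\right) + 2\right) = -2 - \left(-2 + 4 I\right) = - 4 I$)
$- 34 \left(-3 - 2\right)^{2} + L{\left(t{\left(1,3 \right)} \right)} = - 34 \left(-3 - 2\right)^{2} - 12 = - 34 \left(-5\right)^{2} - 12 = \left(-34\right) 25 - 12 = -850 - 12 = -862$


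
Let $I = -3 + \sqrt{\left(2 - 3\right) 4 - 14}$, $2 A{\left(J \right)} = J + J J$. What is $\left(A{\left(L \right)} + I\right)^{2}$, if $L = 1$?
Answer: $\left(-2 + 3 i \sqrt{2}\right)^{2} \approx -14.0 - 16.971 i$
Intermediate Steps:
$A{\left(J \right)} = \frac{J}{2} + \frac{J^{2}}{2}$ ($A{\left(J \right)} = \frac{J + J J}{2} = \frac{J + J^{2}}{2} = \frac{J}{2} + \frac{J^{2}}{2}$)
$I = -3 + 3 i \sqrt{2}$ ($I = -3 + \sqrt{\left(-1\right) 4 - 14} = -3 + \sqrt{-4 - 14} = -3 + \sqrt{-18} = -3 + 3 i \sqrt{2} \approx -3.0 + 4.2426 i$)
$\left(A{\left(L \right)} + I\right)^{2} = \left(\frac{1}{2} \cdot 1 \left(1 + 1\right) - \left(3 - 3 i \sqrt{2}\right)\right)^{2} = \left(\frac{1}{2} \cdot 1 \cdot 2 - \left(3 - 3 i \sqrt{2}\right)\right)^{2} = \left(1 - \left(3 - 3 i \sqrt{2}\right)\right)^{2} = \left(-2 + 3 i \sqrt{2}\right)^{2}$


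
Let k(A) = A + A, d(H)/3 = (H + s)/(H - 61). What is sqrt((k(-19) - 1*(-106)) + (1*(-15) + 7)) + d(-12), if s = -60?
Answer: 216/73 + 2*sqrt(15) ≈ 10.705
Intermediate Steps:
d(H) = 3*(-60 + H)/(-61 + H) (d(H) = 3*((H - 60)/(H - 61)) = 3*((-60 + H)/(-61 + H)) = 3*(-60 + H)/(-61 + H))
k(A) = 2*A
sqrt((k(-19) - 1*(-106)) + (1*(-15) + 7)) + d(-12) = sqrt((2*(-19) - 1*(-106)) + (1*(-15) + 7)) + 3*(-60 - 12)/(-61 - 12) = sqrt((-38 + 106) + (-15 + 7)) + 3*(-72)/(-73) = sqrt(68 - 8) + 3*(-1/73)*(-72) = sqrt(60) + 216/73 = 2*sqrt(15) + 216/73 = 216/73 + 2*sqrt(15)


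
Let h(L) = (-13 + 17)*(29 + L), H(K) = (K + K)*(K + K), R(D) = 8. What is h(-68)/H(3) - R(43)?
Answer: -37/3 ≈ -12.333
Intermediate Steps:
H(K) = 4*K² (H(K) = (2*K)*(2*K) = 4*K²)
h(L) = 116 + 4*L (h(L) = 4*(29 + L) = 116 + 4*L)
h(-68)/H(3) - R(43) = (116 + 4*(-68))/((4*3²)) - 1*8 = (116 - 272)/((4*9)) - 8 = -156/36 - 8 = -156*1/36 - 8 = -13/3 - 8 = -37/3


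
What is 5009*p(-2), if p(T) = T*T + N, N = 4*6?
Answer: 140252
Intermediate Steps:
N = 24
p(T) = 24 + T² (p(T) = T*T + 24 = T² + 24 = 24 + T²)
5009*p(-2) = 5009*(24 + (-2)²) = 5009*(24 + 4) = 5009*28 = 140252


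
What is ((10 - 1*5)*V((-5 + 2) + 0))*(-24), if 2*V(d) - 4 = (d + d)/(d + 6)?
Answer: -120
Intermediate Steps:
V(d) = 2 + d/(6 + d) (V(d) = 2 + ((d + d)/(d + 6))/2 = 2 + ((2*d)/(6 + d))/2 = 2 + (2*d/(6 + d))/2 = 2 + d/(6 + d))
((10 - 1*5)*V((-5 + 2) + 0))*(-24) = ((10 - 1*5)*(3*(4 + ((-5 + 2) + 0))/(6 + ((-5 + 2) + 0))))*(-24) = ((10 - 5)*(3*(4 + (-3 + 0))/(6 + (-3 + 0))))*(-24) = (5*(3*(4 - 3)/(6 - 3)))*(-24) = (5*(3*1/3))*(-24) = (5*(3*(⅓)*1))*(-24) = (5*1)*(-24) = 5*(-24) = -120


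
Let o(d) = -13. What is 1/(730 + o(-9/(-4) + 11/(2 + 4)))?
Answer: 1/717 ≈ 0.0013947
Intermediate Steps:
1/(730 + o(-9/(-4) + 11/(2 + 4))) = 1/(730 - 13) = 1/717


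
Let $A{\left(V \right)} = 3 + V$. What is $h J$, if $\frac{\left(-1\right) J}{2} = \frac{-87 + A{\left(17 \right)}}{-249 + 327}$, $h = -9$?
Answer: $- \frac{201}{13} \approx -15.462$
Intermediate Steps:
$J = \frac{67}{39}$ ($J = - 2 \frac{-87 + \left(3 + 17\right)}{-249 + 327} = - 2 \frac{-87 + 20}{78} = - 2 \left(\left(-67\right) \frac{1}{78}\right) = \left(-2\right) \left(- \frac{67}{78}\right) = \frac{67}{39} \approx 1.7179$)
$h J = \left(-9\right) \frac{67}{39} = - \frac{201}{13}$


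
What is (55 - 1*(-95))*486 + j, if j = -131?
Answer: 72769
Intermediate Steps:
(55 - 1*(-95))*486 + j = (55 - 1*(-95))*486 - 131 = (55 + 95)*486 - 131 = 150*486 - 131 = 72900 - 131 = 72769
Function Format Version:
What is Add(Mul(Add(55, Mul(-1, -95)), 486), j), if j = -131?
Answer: 72769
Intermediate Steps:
Add(Mul(Add(55, Mul(-1, -95)), 486), j) = Add(Mul(Add(55, Mul(-1, -95)), 486), -131) = Add(Mul(Add(55, 95), 486), -131) = Add(Mul(150, 486), -131) = Add(72900, -131) = 72769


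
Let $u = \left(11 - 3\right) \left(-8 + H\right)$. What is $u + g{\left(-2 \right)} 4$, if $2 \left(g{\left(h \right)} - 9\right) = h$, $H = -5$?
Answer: $-72$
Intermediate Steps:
$g{\left(h \right)} = 9 + \frac{h}{2}$
$u = -104$ ($u = \left(11 - 3\right) \left(-8 - 5\right) = 8 \left(-13\right) = -104$)
$u + g{\left(-2 \right)} 4 = -104 + \left(9 + \frac{1}{2} \left(-2\right)\right) 4 = -104 + \left(9 - 1\right) 4 = -104 + 8 \cdot 4 = -104 + 32 = -72$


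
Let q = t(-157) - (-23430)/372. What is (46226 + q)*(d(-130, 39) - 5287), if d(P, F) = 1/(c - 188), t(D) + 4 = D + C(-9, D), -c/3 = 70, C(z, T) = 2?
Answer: -6018213369393/24676 ≈ -2.4389e+8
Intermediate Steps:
c = -210 (c = -3*70 = -210)
t(D) = -2 + D (t(D) = -4 + (D + 2) = -4 + (2 + D) = -2 + D)
q = -5953/62 (q = (-2 - 157) - (-23430)/372 = -159 - (-23430)/372 = -159 - 1*(-3905/62) = -159 + 3905/62 = -5953/62 ≈ -96.016)
d(P, F) = -1/398 (d(P, F) = 1/(-210 - 188) = 1/(-398) = -1/398)
(46226 + q)*(d(-130, 39) - 5287) = (46226 - 5953/62)*(-1/398 - 5287) = (2860059/62)*(-2104227/398) = -6018213369393/24676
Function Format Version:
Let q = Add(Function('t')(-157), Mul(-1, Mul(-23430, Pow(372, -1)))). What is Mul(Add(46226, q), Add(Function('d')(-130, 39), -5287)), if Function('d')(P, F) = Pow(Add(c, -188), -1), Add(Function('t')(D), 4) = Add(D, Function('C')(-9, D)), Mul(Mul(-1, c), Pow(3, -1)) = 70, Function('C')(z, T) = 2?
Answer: Rational(-6018213369393, 24676) ≈ -2.4389e+8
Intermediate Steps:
c = -210 (c = Mul(-3, 70) = -210)
Function('t')(D) = Add(-2, D) (Function('t')(D) = Add(-4, Add(D, 2)) = Add(-4, Add(2, D)) = Add(-2, D))
q = Rational(-5953, 62) (q = Add(Add(-2, -157), Mul(-1, Mul(-23430, Pow(372, -1)))) = Add(-159, Mul(-1, Mul(-23430, Rational(1, 372)))) = Add(-159, Mul(-1, Rational(-3905, 62))) = Add(-159, Rational(3905, 62)) = Rational(-5953, 62) ≈ -96.016)
Function('d')(P, F) = Rational(-1, 398) (Function('d')(P, F) = Pow(Add(-210, -188), -1) = Pow(-398, -1) = Rational(-1, 398))
Mul(Add(46226, q), Add(Function('d')(-130, 39), -5287)) = Mul(Add(46226, Rational(-5953, 62)), Add(Rational(-1, 398), -5287)) = Mul(Rational(2860059, 62), Rational(-2104227, 398)) = Rational(-6018213369393, 24676)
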